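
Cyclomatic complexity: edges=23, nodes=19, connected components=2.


Formula: V(G) = E - N + 2P
V(G) = 23 - 19 + 2*2
V(G) = 4 + 4
V(G) = 8

8


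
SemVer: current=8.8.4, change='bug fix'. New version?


Current: 8.8.4
Change category: 'bug fix' → patch bump
SemVer rule: patch bump → increment PATCH (MAJOR and MINOR unchanged)
New: 8.8.5

8.8.5


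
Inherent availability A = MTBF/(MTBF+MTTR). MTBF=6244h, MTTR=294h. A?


Availability = MTBF / (MTBF + MTTR)
Availability = 6244 / (6244 + 294)
Availability = 6244 / 6538
Availability = 95.5032%

95.5032%


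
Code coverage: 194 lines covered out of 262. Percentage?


Coverage = covered / total * 100
Coverage = 194 / 262 * 100
Coverage = 74.05%

74.05%


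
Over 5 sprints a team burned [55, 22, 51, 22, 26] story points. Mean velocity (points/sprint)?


Formula: Avg velocity = Total points / Number of sprints
Points: [55, 22, 51, 22, 26]
Sum = 55 + 22 + 51 + 22 + 26 = 176
Avg velocity = 176 / 5 = 35.2 points/sprint

35.2 points/sprint


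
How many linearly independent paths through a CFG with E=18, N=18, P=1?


Formula: V(G) = E - N + 2P
V(G) = 18 - 18 + 2*1
V(G) = 0 + 2
V(G) = 2

2


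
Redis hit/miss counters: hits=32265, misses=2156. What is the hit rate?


Formula: hit rate = hits / (hits + misses) * 100
hit rate = 32265 / (32265 + 2156) * 100
hit rate = 32265 / 34421 * 100
hit rate = 93.74%

93.74%


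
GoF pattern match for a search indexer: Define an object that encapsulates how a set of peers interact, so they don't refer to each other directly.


This matches the Mediator pattern

Mediator


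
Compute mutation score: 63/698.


Mutation score = killed / total * 100
Mutation score = 63 / 698 * 100
Mutation score = 9.03%

9.03%


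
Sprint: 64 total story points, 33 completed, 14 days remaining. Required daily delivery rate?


Formula: Required rate = Remaining points / Days left
Remaining = 64 - 33 = 31 points
Required rate = 31 / 14 = 2.21 points/day

2.21 points/day


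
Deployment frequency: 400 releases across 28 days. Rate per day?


Formula: deployments per day = releases / days
= 400 / 28
= 14.286 deploys/day
(equivalently, 100.0 deploys/week)

14.286 deploys/day


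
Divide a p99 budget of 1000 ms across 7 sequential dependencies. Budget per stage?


Formula: per_stage = total_budget / stages
per_stage = 1000 / 7
per_stage = 142.86 ms

142.86 ms


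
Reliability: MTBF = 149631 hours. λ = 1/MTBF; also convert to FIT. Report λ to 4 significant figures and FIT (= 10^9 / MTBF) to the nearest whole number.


Formula: λ = 1 / MTBF; FIT = λ × 1e9 = 1e9 / MTBF
λ = 1 / 149631 ≈ 6.683e-06 failures/hour
FIT = 1e9 / 149631 ≈ 6683 failures per 1e9 hours (nearest whole number)

λ = 6.683e-06 /h, FIT = 6683


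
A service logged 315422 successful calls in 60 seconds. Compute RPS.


Formula: throughput = requests / seconds
throughput = 315422 / 60
throughput = 5257.03 requests/second

5257.03 requests/second


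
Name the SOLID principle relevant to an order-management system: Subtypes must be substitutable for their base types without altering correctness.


This describes the Liskov Substitution Principle (LSP)

Liskov Substitution Principle (LSP)


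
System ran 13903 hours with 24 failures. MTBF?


Formula: MTBF = Total operating time / Number of failures
MTBF = 13903 / 24
MTBF = 579.29 hours

579.29 hours


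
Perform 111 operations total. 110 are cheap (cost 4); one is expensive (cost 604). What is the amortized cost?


Formula: Amortized cost = Total cost / Operations
Total cost = (110 * 4) + (1 * 604)
Total cost = 440 + 604 = 1044
Amortized = 1044 / 111 = 9.4054

9.4054


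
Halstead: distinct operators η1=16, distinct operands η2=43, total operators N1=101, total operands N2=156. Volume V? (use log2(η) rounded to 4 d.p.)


Formula: V = N * log2(η), where N = N1 + N2 and η = η1 + η2
η = 16 + 43 = 59
N = 101 + 156 = 257
log2(59) ≈ 5.8826
V = 257 * 5.8826 = 1511.83

1511.83


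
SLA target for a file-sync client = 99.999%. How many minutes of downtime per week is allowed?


Formula: allowed downtime = period * (100 - SLA) / 100
Period (week) = 10080 minutes
Unavailability fraction = (100 - 99.999) / 100
Allowed downtime = 10080 * (100 - 99.999) / 100
Allowed downtime = 0.1008 minutes

0.1008 minutes


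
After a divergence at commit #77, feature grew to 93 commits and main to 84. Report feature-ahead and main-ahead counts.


Common ancestor: commit #77
feature commits after divergence: 93 - 77 = 16
main commits after divergence: 84 - 77 = 7
feature is 16 commits ahead of main
main is 7 commits ahead of feature

feature ahead: 16, main ahead: 7


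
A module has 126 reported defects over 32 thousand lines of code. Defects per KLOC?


Defect density = defects / KLOC
Defect density = 126 / 32
Defect density = 3.938 defects/KLOC

3.938 defects/KLOC


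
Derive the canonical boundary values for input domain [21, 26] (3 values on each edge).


Range: [21, 26]
Boundaries: just below min, min, min+1, max-1, max, just above max
Values: [20, 21, 22, 25, 26, 27]

[20, 21, 22, 25, 26, 27]


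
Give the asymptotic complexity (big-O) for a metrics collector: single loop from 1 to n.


Reasoning: one pass through n items
Complexity: O(n)

O(n)


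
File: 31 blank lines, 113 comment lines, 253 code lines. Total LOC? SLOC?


Total LOC = blank + comment + code
Total LOC = 31 + 113 + 253 = 397
SLOC (source only) = code = 253

Total LOC: 397, SLOC: 253


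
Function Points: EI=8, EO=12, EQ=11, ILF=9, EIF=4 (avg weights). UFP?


UFP = EI*4 + EO*5 + EQ*4 + ILF*10 + EIF*7
UFP = 8*4 + 12*5 + 11*4 + 9*10 + 4*7
UFP = 32 + 60 + 44 + 90 + 28
UFP = 254

254


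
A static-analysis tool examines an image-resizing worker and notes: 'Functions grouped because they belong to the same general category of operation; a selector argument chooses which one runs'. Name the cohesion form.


Reasoning: Grouped by category of activity, not by data or sequence
Type: Logical cohesion

Logical cohesion


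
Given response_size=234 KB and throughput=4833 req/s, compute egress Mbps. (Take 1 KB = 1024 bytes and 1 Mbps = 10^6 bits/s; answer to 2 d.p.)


Formula: Mbps = payload_bytes * RPS * 8 / 1e6
Payload per request = 234 KB = 234 * 1024 = 239616 bytes
Total bytes/sec = 239616 * 4833 = 1158064128
Total bits/sec = 1158064128 * 8 = 9264513024
Mbps = 9264513024 / 1e6 = 9264.51

9264.51 Mbps


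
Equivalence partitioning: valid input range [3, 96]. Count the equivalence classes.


Valid range: [3, 96]
Class 1: x < 3 — invalid
Class 2: 3 ≤ x ≤ 96 — valid
Class 3: x > 96 — invalid
Total equivalence classes: 3

3 equivalence classes


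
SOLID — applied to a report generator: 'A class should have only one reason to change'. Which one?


This describes the Single Responsibility Principle (SRP)

Single Responsibility Principle (SRP)


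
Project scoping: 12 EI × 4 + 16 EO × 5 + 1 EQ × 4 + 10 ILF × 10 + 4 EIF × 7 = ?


UFP = EI*4 + EO*5 + EQ*4 + ILF*10 + EIF*7
UFP = 12*4 + 16*5 + 1*4 + 10*10 + 4*7
UFP = 48 + 80 + 4 + 100 + 28
UFP = 260

260


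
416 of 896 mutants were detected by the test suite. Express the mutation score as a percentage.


Mutation score = killed / total * 100
Mutation score = 416 / 896 * 100
Mutation score = 46.43%

46.43%


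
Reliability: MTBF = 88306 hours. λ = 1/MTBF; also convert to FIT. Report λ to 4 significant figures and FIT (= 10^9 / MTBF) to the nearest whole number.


Formula: λ = 1 / MTBF; FIT = λ × 1e9 = 1e9 / MTBF
λ = 1 / 88306 ≈ 1.132e-05 failures/hour
FIT = 1e9 / 88306 ≈ 11324 failures per 1e9 hours (nearest whole number)

λ = 1.132e-05 /h, FIT = 11324


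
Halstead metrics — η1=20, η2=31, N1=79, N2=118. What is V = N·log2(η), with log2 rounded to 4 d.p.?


Formula: V = N * log2(η), where N = N1 + N2 and η = η1 + η2
η = 20 + 31 = 51
N = 79 + 118 = 197
log2(51) ≈ 5.6724
V = 197 * 5.6724 = 1117.46

1117.46


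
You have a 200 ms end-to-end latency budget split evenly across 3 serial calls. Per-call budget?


Formula: per_stage = total_budget / stages
per_stage = 200 / 3
per_stage = 66.67 ms

66.67 ms


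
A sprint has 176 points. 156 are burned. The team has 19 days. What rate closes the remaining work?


Formula: Required rate = Remaining points / Days left
Remaining = 176 - 156 = 20 points
Required rate = 20 / 19 = 1.05 points/day

1.05 points/day


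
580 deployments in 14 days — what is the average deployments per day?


Formula: deployments per day = releases / days
= 580 / 14
= 41.429 deploys/day
(equivalently, 290.0 deploys/week)

41.429 deploys/day


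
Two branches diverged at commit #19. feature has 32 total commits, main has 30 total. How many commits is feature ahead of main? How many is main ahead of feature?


Common ancestor: commit #19
feature commits after divergence: 32 - 19 = 13
main commits after divergence: 30 - 19 = 11
feature is 13 commits ahead of main
main is 11 commits ahead of feature

feature ahead: 13, main ahead: 11


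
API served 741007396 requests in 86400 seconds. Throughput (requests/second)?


Formula: throughput = requests / seconds
throughput = 741007396 / 86400
throughput = 8576.47 requests/second

8576.47 requests/second


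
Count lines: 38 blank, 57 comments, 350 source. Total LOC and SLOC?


Total LOC = blank + comment + code
Total LOC = 38 + 57 + 350 = 445
SLOC (source only) = code = 350

Total LOC: 445, SLOC: 350


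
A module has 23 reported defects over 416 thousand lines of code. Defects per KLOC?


Defect density = defects / KLOC
Defect density = 23 / 416
Defect density = 0.055 defects/KLOC

0.055 defects/KLOC


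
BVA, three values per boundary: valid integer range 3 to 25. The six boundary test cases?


Range: [3, 25]
Boundaries: just below min, min, min+1, max-1, max, just above max
Values: [2, 3, 4, 24, 25, 26]

[2, 3, 4, 24, 25, 26]


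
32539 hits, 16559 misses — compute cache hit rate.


Formula: hit rate = hits / (hits + misses) * 100
hit rate = 32539 / (32539 + 16559) * 100
hit rate = 32539 / 49098 * 100
hit rate = 66.27%

66.27%


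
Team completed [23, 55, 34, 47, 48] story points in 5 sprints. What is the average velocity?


Formula: Avg velocity = Total points / Number of sprints
Points: [23, 55, 34, 47, 48]
Sum = 23 + 55 + 34 + 47 + 48 = 207
Avg velocity = 207 / 5 = 41.4 points/sprint

41.4 points/sprint


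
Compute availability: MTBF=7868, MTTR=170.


Availability = MTBF / (MTBF + MTTR)
Availability = 7868 / (7868 + 170)
Availability = 7868 / 8038
Availability = 97.885%

97.885%


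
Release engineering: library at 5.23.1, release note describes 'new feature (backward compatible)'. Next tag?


Current: 5.23.1
Change category: 'new feature (backward compatible)' → minor bump
SemVer rule: minor bump → increment MINOR, reset PATCH to 0 (MAJOR unchanged)
New: 5.24.0

5.24.0


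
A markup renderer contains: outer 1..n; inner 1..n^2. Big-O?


Reasoning: n times n^2
Complexity: O(n^3)

O(n^3)


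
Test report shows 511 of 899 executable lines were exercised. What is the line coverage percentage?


Coverage = covered / total * 100
Coverage = 511 / 899 * 100
Coverage = 56.84%

56.84%


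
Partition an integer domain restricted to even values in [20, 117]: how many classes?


Constraint: even integers in [20, 117]
Class 1: x < 20 — out-of-range invalid
Class 2: x in [20,117] but odd — wrong type invalid
Class 3: x in [20,117] and even — valid
Class 4: x > 117 — out-of-range invalid
Total equivalence classes: 4

4 equivalence classes


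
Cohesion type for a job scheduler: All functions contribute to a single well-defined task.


Reasoning: Best: single purpose
Type: Functional cohesion

Functional cohesion


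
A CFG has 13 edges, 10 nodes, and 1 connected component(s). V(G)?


Formula: V(G) = E - N + 2P
V(G) = 13 - 10 + 2*1
V(G) = 3 + 2
V(G) = 5

5


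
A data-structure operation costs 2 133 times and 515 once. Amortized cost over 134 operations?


Formula: Amortized cost = Total cost / Operations
Total cost = (133 * 2) + (1 * 515)
Total cost = 266 + 515 = 781
Amortized = 781 / 134 = 5.8284

5.8284


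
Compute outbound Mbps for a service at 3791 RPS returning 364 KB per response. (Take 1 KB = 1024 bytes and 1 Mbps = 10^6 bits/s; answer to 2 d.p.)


Formula: Mbps = payload_bytes * RPS * 8 / 1e6
Payload per request = 364 KB = 364 * 1024 = 372736 bytes
Total bytes/sec = 372736 * 3791 = 1413042176
Total bits/sec = 1413042176 * 8 = 11304337408
Mbps = 11304337408 / 1e6 = 11304.34

11304.34 Mbps


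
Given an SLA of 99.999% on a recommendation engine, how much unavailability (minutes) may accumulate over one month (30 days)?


Formula: allowed downtime = period * (100 - SLA) / 100
Period (month (30 days)) = 43200 minutes
Unavailability fraction = (100 - 99.999) / 100
Allowed downtime = 43200 * (100 - 99.999) / 100
Allowed downtime = 0.432 minutes

0.432 minutes


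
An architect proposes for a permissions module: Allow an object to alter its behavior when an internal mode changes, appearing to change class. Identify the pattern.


This matches the State pattern

State


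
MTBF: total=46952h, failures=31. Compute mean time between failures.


Formula: MTBF = Total operating time / Number of failures
MTBF = 46952 / 31
MTBF = 1514.58 hours

1514.58 hours


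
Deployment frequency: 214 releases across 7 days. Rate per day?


Formula: deployments per day = releases / days
= 214 / 7
= 30.571 deploys/day
(equivalently, 214.0 deploys/week)

30.571 deploys/day


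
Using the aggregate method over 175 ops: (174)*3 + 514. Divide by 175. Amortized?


Formula: Amortized cost = Total cost / Operations
Total cost = (174 * 3) + (1 * 514)
Total cost = 522 + 514 = 1036
Amortized = 1036 / 175 = 5.92

5.92


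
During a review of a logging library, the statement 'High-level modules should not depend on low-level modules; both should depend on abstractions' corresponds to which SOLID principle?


This describes the Dependency Inversion Principle (DIP)

Dependency Inversion Principle (DIP)


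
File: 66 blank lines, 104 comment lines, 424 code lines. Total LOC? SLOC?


Total LOC = blank + comment + code
Total LOC = 66 + 104 + 424 = 594
SLOC (source only) = code = 424

Total LOC: 594, SLOC: 424


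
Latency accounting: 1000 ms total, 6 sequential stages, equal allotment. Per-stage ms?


Formula: per_stage = total_budget / stages
per_stage = 1000 / 6
per_stage = 166.67 ms

166.67 ms


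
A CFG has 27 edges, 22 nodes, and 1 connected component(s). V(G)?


Formula: V(G) = E - N + 2P
V(G) = 27 - 22 + 2*1
V(G) = 5 + 2
V(G) = 7

7


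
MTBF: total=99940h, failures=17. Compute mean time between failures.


Formula: MTBF = Total operating time / Number of failures
MTBF = 99940 / 17
MTBF = 5878.82 hours

5878.82 hours


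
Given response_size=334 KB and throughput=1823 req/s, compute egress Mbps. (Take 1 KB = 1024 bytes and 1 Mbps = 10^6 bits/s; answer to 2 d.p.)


Formula: Mbps = payload_bytes * RPS * 8 / 1e6
Payload per request = 334 KB = 334 * 1024 = 342016 bytes
Total bytes/sec = 342016 * 1823 = 623495168
Total bits/sec = 623495168 * 8 = 4987961344
Mbps = 4987961344 / 1e6 = 4987.96

4987.96 Mbps


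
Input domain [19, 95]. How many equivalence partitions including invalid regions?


Valid range: [19, 95]
Class 1: x < 19 — invalid
Class 2: 19 ≤ x ≤ 95 — valid
Class 3: x > 95 — invalid
Total equivalence classes: 3

3 equivalence classes


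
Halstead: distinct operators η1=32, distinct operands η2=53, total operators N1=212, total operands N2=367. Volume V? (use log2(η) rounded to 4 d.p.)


Formula: V = N * log2(η), where N = N1 + N2 and η = η1 + η2
η = 32 + 53 = 85
N = 212 + 367 = 579
log2(85) ≈ 6.4094
V = 579 * 6.4094 = 3711.04

3711.04


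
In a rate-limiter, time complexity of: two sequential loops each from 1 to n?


Reasoning: sequential dominates: O(n) + O(n) = O(n)
Complexity: O(n)

O(n)


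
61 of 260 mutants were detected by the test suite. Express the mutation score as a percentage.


Mutation score = killed / total * 100
Mutation score = 61 / 260 * 100
Mutation score = 23.46%

23.46%


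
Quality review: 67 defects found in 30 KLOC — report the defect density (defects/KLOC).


Defect density = defects / KLOC
Defect density = 67 / 30
Defect density = 2.233 defects/KLOC

2.233 defects/KLOC


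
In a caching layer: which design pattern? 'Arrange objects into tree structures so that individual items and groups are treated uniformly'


This matches the Composite pattern

Composite


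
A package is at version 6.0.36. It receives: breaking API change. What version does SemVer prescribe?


Current: 6.0.36
Change category: 'breaking API change' → major bump
SemVer rule: major bump → increment MAJOR, reset MINOR and PATCH to 0
New: 7.0.0

7.0.0


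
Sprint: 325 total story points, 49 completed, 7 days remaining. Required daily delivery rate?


Formula: Required rate = Remaining points / Days left
Remaining = 325 - 49 = 276 points
Required rate = 276 / 7 = 39.43 points/day

39.43 points/day


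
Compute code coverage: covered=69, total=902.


Coverage = covered / total * 100
Coverage = 69 / 902 * 100
Coverage = 7.65%

7.65%


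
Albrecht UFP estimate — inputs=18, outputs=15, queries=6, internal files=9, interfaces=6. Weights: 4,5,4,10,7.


UFP = EI*4 + EO*5 + EQ*4 + ILF*10 + EIF*7
UFP = 18*4 + 15*5 + 6*4 + 9*10 + 6*7
UFP = 72 + 75 + 24 + 90 + 42
UFP = 303

303


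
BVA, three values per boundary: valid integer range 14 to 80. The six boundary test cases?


Range: [14, 80]
Boundaries: just below min, min, min+1, max-1, max, just above max
Values: [13, 14, 15, 79, 80, 81]

[13, 14, 15, 79, 80, 81]


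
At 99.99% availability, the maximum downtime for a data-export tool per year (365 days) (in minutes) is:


Formula: allowed downtime = period * (100 - SLA) / 100
Period (year (365 days)) = 525600 minutes
Unavailability fraction = (100 - 99.99) / 100
Allowed downtime = 525600 * (100 - 99.99) / 100
Allowed downtime = 52.56 minutes

52.56 minutes


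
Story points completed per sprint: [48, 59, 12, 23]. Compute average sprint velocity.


Formula: Avg velocity = Total points / Number of sprints
Points: [48, 59, 12, 23]
Sum = 48 + 59 + 12 + 23 = 142
Avg velocity = 142 / 4 = 35.5 points/sprint

35.5 points/sprint


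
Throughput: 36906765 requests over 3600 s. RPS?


Formula: throughput = requests / seconds
throughput = 36906765 / 3600
throughput = 10251.88 requests/second

10251.88 requests/second


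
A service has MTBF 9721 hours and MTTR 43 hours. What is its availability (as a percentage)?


Availability = MTBF / (MTBF + MTTR)
Availability = 9721 / (9721 + 43)
Availability = 9721 / 9764
Availability = 99.5596%

99.5596%


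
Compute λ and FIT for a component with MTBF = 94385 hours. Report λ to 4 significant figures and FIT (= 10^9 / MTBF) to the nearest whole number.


Formula: λ = 1 / MTBF; FIT = λ × 1e9 = 1e9 / MTBF
λ = 1 / 94385 ≈ 1.059e-05 failures/hour
FIT = 1e9 / 94385 ≈ 10595 failures per 1e9 hours (nearest whole number)

λ = 1.059e-05 /h, FIT = 10595


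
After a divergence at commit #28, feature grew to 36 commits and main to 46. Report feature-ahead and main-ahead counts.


Common ancestor: commit #28
feature commits after divergence: 36 - 28 = 8
main commits after divergence: 46 - 28 = 18
feature is 8 commits ahead of main
main is 18 commits ahead of feature

feature ahead: 8, main ahead: 18


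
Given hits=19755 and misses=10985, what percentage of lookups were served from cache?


Formula: hit rate = hits / (hits + misses) * 100
hit rate = 19755 / (19755 + 10985) * 100
hit rate = 19755 / 30740 * 100
hit rate = 64.26%

64.26%


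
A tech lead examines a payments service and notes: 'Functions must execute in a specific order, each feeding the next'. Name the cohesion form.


Reasoning: Output of one is input to next
Type: Sequential cohesion

Sequential cohesion


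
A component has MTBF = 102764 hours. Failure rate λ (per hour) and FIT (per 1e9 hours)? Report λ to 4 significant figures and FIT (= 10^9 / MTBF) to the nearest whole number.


Formula: λ = 1 / MTBF; FIT = λ × 1e9 = 1e9 / MTBF
λ = 1 / 102764 ≈ 9.731e-06 failures/hour
FIT = 1e9 / 102764 ≈ 9731 failures per 1e9 hours (nearest whole number)

λ = 9.731e-06 /h, FIT = 9731


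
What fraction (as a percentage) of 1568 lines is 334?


Coverage = covered / total * 100
Coverage = 334 / 1568 * 100
Coverage = 21.3%

21.3%


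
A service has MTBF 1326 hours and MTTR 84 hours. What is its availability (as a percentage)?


Availability = MTBF / (MTBF + MTTR)
Availability = 1326 / (1326 + 84)
Availability = 1326 / 1410
Availability = 94.0426%

94.0426%


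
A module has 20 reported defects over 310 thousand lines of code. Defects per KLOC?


Defect density = defects / KLOC
Defect density = 20 / 310
Defect density = 0.065 defects/KLOC

0.065 defects/KLOC


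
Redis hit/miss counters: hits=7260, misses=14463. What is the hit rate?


Formula: hit rate = hits / (hits + misses) * 100
hit rate = 7260 / (7260 + 14463) * 100
hit rate = 7260 / 21723 * 100
hit rate = 33.42%

33.42%


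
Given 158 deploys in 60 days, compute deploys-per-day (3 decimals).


Formula: deployments per day = releases / days
= 158 / 60
= 2.633 deploys/day
(equivalently, 18.43 deploys/week)

2.633 deploys/day


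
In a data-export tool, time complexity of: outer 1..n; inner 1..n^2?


Reasoning: n times n^2
Complexity: O(n^3)

O(n^3)


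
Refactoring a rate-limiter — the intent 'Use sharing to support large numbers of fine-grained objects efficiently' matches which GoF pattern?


This matches the Flyweight pattern

Flyweight


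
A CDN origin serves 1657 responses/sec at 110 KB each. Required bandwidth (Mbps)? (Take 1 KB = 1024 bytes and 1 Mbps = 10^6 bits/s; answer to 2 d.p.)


Formula: Mbps = payload_bytes * RPS * 8 / 1e6
Payload per request = 110 KB = 110 * 1024 = 112640 bytes
Total bytes/sec = 112640 * 1657 = 186644480
Total bits/sec = 186644480 * 8 = 1493155840
Mbps = 1493155840 / 1e6 = 1493.16

1493.16 Mbps


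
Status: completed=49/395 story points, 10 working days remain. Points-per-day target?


Formula: Required rate = Remaining points / Days left
Remaining = 395 - 49 = 346 points
Required rate = 346 / 10 = 34.6 points/day

34.6 points/day


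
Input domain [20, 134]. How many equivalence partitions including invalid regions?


Valid range: [20, 134]
Class 1: x < 20 — invalid
Class 2: 20 ≤ x ≤ 134 — valid
Class 3: x > 134 — invalid
Total equivalence classes: 3

3 equivalence classes


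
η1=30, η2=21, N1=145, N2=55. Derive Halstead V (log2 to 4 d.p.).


Formula: V = N * log2(η), where N = N1 + N2 and η = η1 + η2
η = 30 + 21 = 51
N = 145 + 55 = 200
log2(51) ≈ 5.6724
V = 200 * 5.6724 = 1134.48

1134.48


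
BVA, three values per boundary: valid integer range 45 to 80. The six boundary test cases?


Range: [45, 80]
Boundaries: just below min, min, min+1, max-1, max, just above max
Values: [44, 45, 46, 79, 80, 81]

[44, 45, 46, 79, 80, 81]


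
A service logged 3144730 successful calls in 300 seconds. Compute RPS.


Formula: throughput = requests / seconds
throughput = 3144730 / 300
throughput = 10482.43 requests/second

10482.43 requests/second


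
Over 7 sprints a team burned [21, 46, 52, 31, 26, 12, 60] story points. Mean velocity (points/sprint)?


Formula: Avg velocity = Total points / Number of sprints
Points: [21, 46, 52, 31, 26, 12, 60]
Sum = 21 + 46 + 52 + 31 + 26 + 12 + 60 = 248
Avg velocity = 248 / 7 = 35.43 points/sprint

35.43 points/sprint


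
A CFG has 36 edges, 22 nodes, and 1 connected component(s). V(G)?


Formula: V(G) = E - N + 2P
V(G) = 36 - 22 + 2*1
V(G) = 14 + 2
V(G) = 16

16


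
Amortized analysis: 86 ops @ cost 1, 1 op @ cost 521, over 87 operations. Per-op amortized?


Formula: Amortized cost = Total cost / Operations
Total cost = (86 * 1) + (1 * 521)
Total cost = 86 + 521 = 607
Amortized = 607 / 87 = 6.977

6.977


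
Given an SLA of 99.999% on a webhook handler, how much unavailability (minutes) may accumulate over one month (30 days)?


Formula: allowed downtime = period * (100 - SLA) / 100
Period (month (30 days)) = 43200 minutes
Unavailability fraction = (100 - 99.999) / 100
Allowed downtime = 43200 * (100 - 99.999) / 100
Allowed downtime = 0.432 minutes

0.432 minutes


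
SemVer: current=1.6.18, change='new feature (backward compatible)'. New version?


Current: 1.6.18
Change category: 'new feature (backward compatible)' → minor bump
SemVer rule: minor bump → increment MINOR, reset PATCH to 0 (MAJOR unchanged)
New: 1.7.0

1.7.0


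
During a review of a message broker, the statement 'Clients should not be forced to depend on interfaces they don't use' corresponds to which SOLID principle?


This describes the Interface Segregation Principle (ISP)

Interface Segregation Principle (ISP)


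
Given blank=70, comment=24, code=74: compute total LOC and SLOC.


Total LOC = blank + comment + code
Total LOC = 70 + 24 + 74 = 168
SLOC (source only) = code = 74

Total LOC: 168, SLOC: 74


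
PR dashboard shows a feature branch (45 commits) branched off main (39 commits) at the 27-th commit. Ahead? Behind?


Common ancestor: commit #27
feature commits after divergence: 45 - 27 = 18
main commits after divergence: 39 - 27 = 12
feature is 18 commits ahead of main
main is 12 commits ahead of feature

feature ahead: 18, main ahead: 12


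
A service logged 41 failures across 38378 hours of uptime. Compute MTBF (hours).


Formula: MTBF = Total operating time / Number of failures
MTBF = 38378 / 41
MTBF = 936.05 hours

936.05 hours


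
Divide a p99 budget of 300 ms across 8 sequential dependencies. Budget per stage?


Formula: per_stage = total_budget / stages
per_stage = 300 / 8
per_stage = 37.5 ms

37.5 ms


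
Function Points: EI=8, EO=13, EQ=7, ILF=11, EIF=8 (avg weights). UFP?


UFP = EI*4 + EO*5 + EQ*4 + ILF*10 + EIF*7
UFP = 8*4 + 13*5 + 7*4 + 11*10 + 8*7
UFP = 32 + 65 + 28 + 110 + 56
UFP = 291

291


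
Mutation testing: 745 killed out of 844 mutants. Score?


Mutation score = killed / total * 100
Mutation score = 745 / 844 * 100
Mutation score = 88.27%

88.27%


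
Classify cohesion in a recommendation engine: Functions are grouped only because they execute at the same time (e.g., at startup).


Reasoning: Related by timing only
Type: Temporal cohesion

Temporal cohesion


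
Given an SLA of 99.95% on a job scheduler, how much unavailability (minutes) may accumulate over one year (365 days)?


Formula: allowed downtime = period * (100 - SLA) / 100
Period (year (365 days)) = 525600 minutes
Unavailability fraction = (100 - 99.95) / 100
Allowed downtime = 525600 * (100 - 99.95) / 100
Allowed downtime = 262.8 minutes

262.8 minutes


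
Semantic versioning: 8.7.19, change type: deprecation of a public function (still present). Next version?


Current: 8.7.19
Change category: 'deprecation of a public function (still present)' → minor bump
SemVer rule: minor bump → increment MINOR, reset PATCH to 0 (MAJOR unchanged)
New: 8.8.0

8.8.0


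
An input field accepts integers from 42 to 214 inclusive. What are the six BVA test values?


Range: [42, 214]
Boundaries: just below min, min, min+1, max-1, max, just above max
Values: [41, 42, 43, 213, 214, 215]

[41, 42, 43, 213, 214, 215]


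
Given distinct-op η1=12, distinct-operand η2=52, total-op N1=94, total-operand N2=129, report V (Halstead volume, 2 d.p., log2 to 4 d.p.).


Formula: V = N * log2(η), where N = N1 + N2 and η = η1 + η2
η = 12 + 52 = 64
N = 94 + 129 = 223
log2(64) ≈ 6.0000
V = 223 * 6.0000 = 1338.00

1338.00


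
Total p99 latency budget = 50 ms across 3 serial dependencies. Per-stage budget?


Formula: per_stage = total_budget / stages
per_stage = 50 / 3
per_stage = 16.67 ms

16.67 ms


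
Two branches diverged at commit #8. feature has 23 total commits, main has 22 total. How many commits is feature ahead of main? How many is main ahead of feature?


Common ancestor: commit #8
feature commits after divergence: 23 - 8 = 15
main commits after divergence: 22 - 8 = 14
feature is 15 commits ahead of main
main is 14 commits ahead of feature

feature ahead: 15, main ahead: 14


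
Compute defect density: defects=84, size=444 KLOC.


Defect density = defects / KLOC
Defect density = 84 / 444
Defect density = 0.189 defects/KLOC

0.189 defects/KLOC


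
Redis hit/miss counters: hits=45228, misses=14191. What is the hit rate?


Formula: hit rate = hits / (hits + misses) * 100
hit rate = 45228 / (45228 + 14191) * 100
hit rate = 45228 / 59419 * 100
hit rate = 76.12%

76.12%


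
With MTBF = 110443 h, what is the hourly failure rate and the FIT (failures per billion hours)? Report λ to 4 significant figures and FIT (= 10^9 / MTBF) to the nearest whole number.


Formula: λ = 1 / MTBF; FIT = λ × 1e9 = 1e9 / MTBF
λ = 1 / 110443 ≈ 9.054e-06 failures/hour
FIT = 1e9 / 110443 ≈ 9054 failures per 1e9 hours (nearest whole number)

λ = 9.054e-06 /h, FIT = 9054


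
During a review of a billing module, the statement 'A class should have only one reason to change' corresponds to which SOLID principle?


This describes the Single Responsibility Principle (SRP)

Single Responsibility Principle (SRP)


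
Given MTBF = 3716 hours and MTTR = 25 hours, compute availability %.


Availability = MTBF / (MTBF + MTTR)
Availability = 3716 / (3716 + 25)
Availability = 3716 / 3741
Availability = 99.3317%

99.3317%


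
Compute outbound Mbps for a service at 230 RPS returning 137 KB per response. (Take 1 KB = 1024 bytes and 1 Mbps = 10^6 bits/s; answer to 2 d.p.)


Formula: Mbps = payload_bytes * RPS * 8 / 1e6
Payload per request = 137 KB = 137 * 1024 = 140288 bytes
Total bytes/sec = 140288 * 230 = 32266240
Total bits/sec = 32266240 * 8 = 258129920
Mbps = 258129920 / 1e6 = 258.13

258.13 Mbps


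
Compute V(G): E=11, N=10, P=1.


Formula: V(G) = E - N + 2P
V(G) = 11 - 10 + 2*1
V(G) = 1 + 2
V(G) = 3

3


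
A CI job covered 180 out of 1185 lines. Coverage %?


Coverage = covered / total * 100
Coverage = 180 / 1185 * 100
Coverage = 15.19%

15.19%


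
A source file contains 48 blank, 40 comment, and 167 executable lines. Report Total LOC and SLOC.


Total LOC = blank + comment + code
Total LOC = 48 + 40 + 167 = 255
SLOC (source only) = code = 167

Total LOC: 255, SLOC: 167


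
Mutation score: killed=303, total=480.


Mutation score = killed / total * 100
Mutation score = 303 / 480 * 100
Mutation score = 63.13%

63.13%


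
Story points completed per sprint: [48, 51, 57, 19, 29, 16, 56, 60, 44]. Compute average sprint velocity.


Formula: Avg velocity = Total points / Number of sprints
Points: [48, 51, 57, 19, 29, 16, 56, 60, 44]
Sum = 48 + 51 + 57 + 19 + 29 + 16 + 56 + 60 + 44 = 380
Avg velocity = 380 / 9 = 42.22 points/sprint

42.22 points/sprint


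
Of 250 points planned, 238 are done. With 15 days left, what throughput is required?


Formula: Required rate = Remaining points / Days left
Remaining = 250 - 238 = 12 points
Required rate = 12 / 15 = 0.8 points/day

0.8 points/day


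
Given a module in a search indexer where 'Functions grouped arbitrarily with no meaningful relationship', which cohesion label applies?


Reasoning: Worst: random grouping
Type: Coincidental cohesion

Coincidental cohesion


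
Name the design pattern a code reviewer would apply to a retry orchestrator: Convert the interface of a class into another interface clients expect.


This matches the Adapter pattern

Adapter


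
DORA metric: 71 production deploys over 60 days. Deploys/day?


Formula: deployments per day = releases / days
= 71 / 60
= 1.183 deploys/day
(equivalently, 8.28 deploys/week)

1.183 deploys/day


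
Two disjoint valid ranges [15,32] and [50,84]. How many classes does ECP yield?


Valid ranges: [15,32] and [50,84]
Class 1: x < 15 — invalid
Class 2: 15 ≤ x ≤ 32 — valid
Class 3: 32 < x < 50 — invalid (gap between ranges)
Class 4: 50 ≤ x ≤ 84 — valid
Class 5: x > 84 — invalid
Total equivalence classes: 5

5 equivalence classes


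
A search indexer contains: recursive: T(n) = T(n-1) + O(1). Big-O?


Reasoning: linear recursion with constant work per frame
Complexity: O(n)

O(n)


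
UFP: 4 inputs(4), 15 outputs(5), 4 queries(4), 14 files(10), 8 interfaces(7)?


UFP = EI*4 + EO*5 + EQ*4 + ILF*10 + EIF*7
UFP = 4*4 + 15*5 + 4*4 + 14*10 + 8*7
UFP = 16 + 75 + 16 + 140 + 56
UFP = 303

303


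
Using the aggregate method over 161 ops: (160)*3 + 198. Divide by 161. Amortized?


Formula: Amortized cost = Total cost / Operations
Total cost = (160 * 3) + (1 * 198)
Total cost = 480 + 198 = 678
Amortized = 678 / 161 = 4.2112

4.2112


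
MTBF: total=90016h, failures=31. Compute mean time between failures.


Formula: MTBF = Total operating time / Number of failures
MTBF = 90016 / 31
MTBF = 2903.74 hours

2903.74 hours


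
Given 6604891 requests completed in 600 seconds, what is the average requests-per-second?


Formula: throughput = requests / seconds
throughput = 6604891 / 600
throughput = 11008.15 requests/second

11008.15 requests/second


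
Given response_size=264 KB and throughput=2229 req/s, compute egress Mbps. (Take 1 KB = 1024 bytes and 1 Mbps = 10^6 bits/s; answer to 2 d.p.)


Formula: Mbps = payload_bytes * RPS * 8 / 1e6
Payload per request = 264 KB = 264 * 1024 = 270336 bytes
Total bytes/sec = 270336 * 2229 = 602578944
Total bits/sec = 602578944 * 8 = 4820631552
Mbps = 4820631552 / 1e6 = 4820.63

4820.63 Mbps


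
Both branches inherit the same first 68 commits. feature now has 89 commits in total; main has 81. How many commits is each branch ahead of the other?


Common ancestor: commit #68
feature commits after divergence: 89 - 68 = 21
main commits after divergence: 81 - 68 = 13
feature is 21 commits ahead of main
main is 13 commits ahead of feature

feature ahead: 21, main ahead: 13


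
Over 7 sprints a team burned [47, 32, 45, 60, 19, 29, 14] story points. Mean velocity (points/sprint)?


Formula: Avg velocity = Total points / Number of sprints
Points: [47, 32, 45, 60, 19, 29, 14]
Sum = 47 + 32 + 45 + 60 + 19 + 29 + 14 = 246
Avg velocity = 246 / 7 = 35.14 points/sprint

35.14 points/sprint


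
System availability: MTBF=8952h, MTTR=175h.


Availability = MTBF / (MTBF + MTTR)
Availability = 8952 / (8952 + 175)
Availability = 8952 / 9127
Availability = 98.0826%

98.0826%


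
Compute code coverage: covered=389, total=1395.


Coverage = covered / total * 100
Coverage = 389 / 1395 * 100
Coverage = 27.89%

27.89%


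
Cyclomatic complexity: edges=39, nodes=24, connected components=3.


Formula: V(G) = E - N + 2P
V(G) = 39 - 24 + 2*3
V(G) = 15 + 6
V(G) = 21

21


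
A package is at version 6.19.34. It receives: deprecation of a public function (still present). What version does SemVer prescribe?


Current: 6.19.34
Change category: 'deprecation of a public function (still present)' → minor bump
SemVer rule: minor bump → increment MINOR, reset PATCH to 0 (MAJOR unchanged)
New: 6.20.0

6.20.0


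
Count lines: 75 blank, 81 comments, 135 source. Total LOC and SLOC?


Total LOC = blank + comment + code
Total LOC = 75 + 81 + 135 = 291
SLOC (source only) = code = 135

Total LOC: 291, SLOC: 135


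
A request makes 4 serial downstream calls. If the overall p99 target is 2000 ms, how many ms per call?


Formula: per_stage = total_budget / stages
per_stage = 2000 / 4
per_stage = 500.0 ms

500.0 ms


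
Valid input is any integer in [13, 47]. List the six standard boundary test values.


Range: [13, 47]
Boundaries: just below min, min, min+1, max-1, max, just above max
Values: [12, 13, 14, 46, 47, 48]

[12, 13, 14, 46, 47, 48]


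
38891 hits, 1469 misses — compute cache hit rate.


Formula: hit rate = hits / (hits + misses) * 100
hit rate = 38891 / (38891 + 1469) * 100
hit rate = 38891 / 40360 * 100
hit rate = 96.36%

96.36%


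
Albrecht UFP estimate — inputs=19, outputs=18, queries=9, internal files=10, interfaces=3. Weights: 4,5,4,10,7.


UFP = EI*4 + EO*5 + EQ*4 + ILF*10 + EIF*7
UFP = 19*4 + 18*5 + 9*4 + 10*10 + 3*7
UFP = 76 + 90 + 36 + 100 + 21
UFP = 323

323


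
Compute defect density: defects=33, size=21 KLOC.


Defect density = defects / KLOC
Defect density = 33 / 21
Defect density = 1.571 defects/KLOC

1.571 defects/KLOC


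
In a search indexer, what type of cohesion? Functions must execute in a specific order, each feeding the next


Reasoning: Output of one is input to next
Type: Sequential cohesion

Sequential cohesion


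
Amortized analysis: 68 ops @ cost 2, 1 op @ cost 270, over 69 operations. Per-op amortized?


Formula: Amortized cost = Total cost / Operations
Total cost = (68 * 2) + (1 * 270)
Total cost = 136 + 270 = 406
Amortized = 406 / 69 = 5.8841

5.8841


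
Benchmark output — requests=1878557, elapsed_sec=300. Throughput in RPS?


Formula: throughput = requests / seconds
throughput = 1878557 / 300
throughput = 6261.86 requests/second

6261.86 requests/second


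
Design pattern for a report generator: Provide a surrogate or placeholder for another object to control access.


This matches the Proxy pattern

Proxy


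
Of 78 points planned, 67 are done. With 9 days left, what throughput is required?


Formula: Required rate = Remaining points / Days left
Remaining = 78 - 67 = 11 points
Required rate = 11 / 9 = 1.22 points/day

1.22 points/day


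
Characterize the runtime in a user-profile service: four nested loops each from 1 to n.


Reasoning: four levels of nesting
Complexity: O(n^4)

O(n^4)


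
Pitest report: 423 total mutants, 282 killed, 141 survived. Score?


Mutation score = killed / total * 100
Mutation score = 282 / 423 * 100
Mutation score = 66.67%

66.67%


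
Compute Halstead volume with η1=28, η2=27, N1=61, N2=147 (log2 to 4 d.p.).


Formula: V = N * log2(η), where N = N1 + N2 and η = η1 + η2
η = 28 + 27 = 55
N = 61 + 147 = 208
log2(55) ≈ 5.7814
V = 208 * 5.7814 = 1202.53

1202.53


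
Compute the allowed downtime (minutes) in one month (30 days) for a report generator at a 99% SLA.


Formula: allowed downtime = period * (100 - SLA) / 100
Period (month (30 days)) = 43200 minutes
Unavailability fraction = (100 - 99.0) / 100
Allowed downtime = 43200 * (100 - 99.0) / 100
Allowed downtime = 432.0 minutes

432.0 minutes


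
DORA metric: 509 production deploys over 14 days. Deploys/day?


Formula: deployments per day = releases / days
= 509 / 14
= 36.357 deploys/day
(equivalently, 254.5 deploys/week)

36.357 deploys/day


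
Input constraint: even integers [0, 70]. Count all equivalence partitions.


Constraint: even integers in [0, 70]
Class 1: x < 0 — out-of-range invalid
Class 2: x in [0,70] but odd — wrong type invalid
Class 3: x in [0,70] and even — valid
Class 4: x > 70 — out-of-range invalid
Total equivalence classes: 4

4 equivalence classes


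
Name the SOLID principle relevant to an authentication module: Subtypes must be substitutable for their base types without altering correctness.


This describes the Liskov Substitution Principle (LSP)

Liskov Substitution Principle (LSP)


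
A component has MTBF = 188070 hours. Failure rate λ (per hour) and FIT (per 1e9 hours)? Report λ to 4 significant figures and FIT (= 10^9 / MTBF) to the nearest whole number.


Formula: λ = 1 / MTBF; FIT = λ × 1e9 = 1e9 / MTBF
λ = 1 / 188070 ≈ 5.317e-06 failures/hour
FIT = 1e9 / 188070 ≈ 5317 failures per 1e9 hours (nearest whole number)

λ = 5.317e-06 /h, FIT = 5317
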